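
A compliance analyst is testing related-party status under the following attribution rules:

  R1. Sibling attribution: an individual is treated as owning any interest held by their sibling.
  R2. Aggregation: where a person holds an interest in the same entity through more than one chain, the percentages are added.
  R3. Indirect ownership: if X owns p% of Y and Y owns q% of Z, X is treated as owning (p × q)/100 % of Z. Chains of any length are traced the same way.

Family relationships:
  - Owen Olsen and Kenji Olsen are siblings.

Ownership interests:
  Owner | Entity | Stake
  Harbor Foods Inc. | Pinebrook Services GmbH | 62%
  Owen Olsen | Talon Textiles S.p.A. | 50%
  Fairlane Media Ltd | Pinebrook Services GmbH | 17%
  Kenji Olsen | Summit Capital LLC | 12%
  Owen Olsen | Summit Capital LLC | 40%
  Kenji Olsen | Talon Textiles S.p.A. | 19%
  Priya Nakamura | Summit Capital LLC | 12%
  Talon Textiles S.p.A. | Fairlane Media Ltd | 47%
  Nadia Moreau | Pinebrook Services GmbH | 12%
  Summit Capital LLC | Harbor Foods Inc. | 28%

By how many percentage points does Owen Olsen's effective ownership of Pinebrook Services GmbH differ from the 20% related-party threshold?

5.4597

By sibling attribution (R1), Owen Olsen is treated as also owning Kenji Olsen's interest in Talon Textiles S.p.A, giving 50% + 19% = 69%.
By sibling attribution (R1), Owen Olsen is treated as also owning Kenji Olsen's interest in Summit Capital LLC, giving 40% + 12% = 52%.
Chain via Talon Textiles S.p.A. → Fairlane Media Ltd (R3): 69% × 47% × 17% = 5.5131% of Pinebrook Services GmbH.
Chain via Summit Capital LLC → Harbor Foods Inc. (R3): 52% × 28% × 62% = 9.0272% of Pinebrook Services GmbH.
Aggregating (R2): 5.5131% + 9.0272% = 14.5403%.
14.5403% falls short of the 20% threshold by 5.4597 percentage points.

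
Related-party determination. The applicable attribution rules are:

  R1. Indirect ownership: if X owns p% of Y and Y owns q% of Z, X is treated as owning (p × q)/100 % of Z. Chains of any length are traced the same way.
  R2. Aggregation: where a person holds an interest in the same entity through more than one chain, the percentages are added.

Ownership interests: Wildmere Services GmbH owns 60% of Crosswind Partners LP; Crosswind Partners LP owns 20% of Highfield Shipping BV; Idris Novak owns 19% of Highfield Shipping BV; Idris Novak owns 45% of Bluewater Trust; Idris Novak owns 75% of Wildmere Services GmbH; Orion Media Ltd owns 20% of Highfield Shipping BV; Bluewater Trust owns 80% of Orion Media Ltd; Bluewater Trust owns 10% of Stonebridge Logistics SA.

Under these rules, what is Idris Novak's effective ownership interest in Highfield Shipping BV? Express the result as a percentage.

Chain via Wildmere Services GmbH → Crosswind Partners LP (R1): 75% × 60% × 20% = 9% of Highfield Shipping BV.
Chain via Bluewater Trust → Orion Media Ltd (R1): 45% × 80% × 20% = 7.2% of Highfield Shipping BV.
Direct interest in Highfield Shipping BV: 19%.
Aggregating (R2): 9% + 7.2% + 19% = 35.2%.

35.2%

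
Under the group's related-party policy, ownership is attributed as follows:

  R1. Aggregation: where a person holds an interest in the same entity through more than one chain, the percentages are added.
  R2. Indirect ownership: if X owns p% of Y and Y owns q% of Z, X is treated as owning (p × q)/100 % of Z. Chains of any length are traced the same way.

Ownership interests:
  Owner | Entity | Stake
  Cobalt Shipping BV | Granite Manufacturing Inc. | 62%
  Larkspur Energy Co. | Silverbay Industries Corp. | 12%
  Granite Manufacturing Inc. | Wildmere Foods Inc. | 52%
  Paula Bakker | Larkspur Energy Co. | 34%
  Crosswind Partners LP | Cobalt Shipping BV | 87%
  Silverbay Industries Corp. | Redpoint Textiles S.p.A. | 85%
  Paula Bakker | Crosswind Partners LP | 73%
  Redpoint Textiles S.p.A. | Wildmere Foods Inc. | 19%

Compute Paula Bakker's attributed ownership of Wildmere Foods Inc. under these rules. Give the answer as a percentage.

21.134544%

Chain via Crosswind Partners LP → Cobalt Shipping BV → Granite Manufacturing Inc. (R2): 73% × 87% × 62% × 52% = 20.475624% of Wildmere Foods Inc.
Chain via Larkspur Energy Co. → Silverbay Industries Corp. → Redpoint Textiles S.p.A. (R2): 34% × 12% × 85% × 19% = 0.65892% of Wildmere Foods Inc.
Aggregating (R1): 20.475624% + 0.65892% = 21.134544%.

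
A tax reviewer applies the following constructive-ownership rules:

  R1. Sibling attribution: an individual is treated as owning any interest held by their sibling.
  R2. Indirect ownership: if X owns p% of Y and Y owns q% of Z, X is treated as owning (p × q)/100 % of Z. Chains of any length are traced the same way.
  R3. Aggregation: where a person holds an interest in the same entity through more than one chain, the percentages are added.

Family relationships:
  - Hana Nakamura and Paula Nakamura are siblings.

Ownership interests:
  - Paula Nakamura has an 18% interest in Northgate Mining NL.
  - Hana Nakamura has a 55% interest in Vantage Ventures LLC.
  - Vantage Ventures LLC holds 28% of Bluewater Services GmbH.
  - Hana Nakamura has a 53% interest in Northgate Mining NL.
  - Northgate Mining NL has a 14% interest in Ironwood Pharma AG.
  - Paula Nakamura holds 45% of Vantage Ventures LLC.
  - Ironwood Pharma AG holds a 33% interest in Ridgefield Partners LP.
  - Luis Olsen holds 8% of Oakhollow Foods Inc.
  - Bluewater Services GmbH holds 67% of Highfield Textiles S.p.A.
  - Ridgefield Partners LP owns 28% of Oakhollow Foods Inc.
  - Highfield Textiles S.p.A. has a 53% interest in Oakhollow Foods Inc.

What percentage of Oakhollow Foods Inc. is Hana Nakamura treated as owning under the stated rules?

10.861256%

By sibling attribution (R1), Hana Nakamura is treated as also owning Paula Nakamura's interest in Northgate Mining NL, giving 53% + 18% = 71%.
By sibling attribution (R1), Hana Nakamura is treated as also owning Paula Nakamura's interest in Vantage Ventures LLC, giving 55% + 45% = 100%.
Chain via Northgate Mining NL → Ironwood Pharma AG → Ridgefield Partners LP (R2): 71% × 14% × 33% × 28% = 0.918456% of Oakhollow Foods Inc.
Chain via Vantage Ventures LLC → Bluewater Services GmbH → Highfield Textiles S.p.A. (R2): 100% × 28% × 67% × 53% = 9.9428% of Oakhollow Foods Inc.
Aggregating (R3): 0.918456% + 9.9428% = 10.861256%.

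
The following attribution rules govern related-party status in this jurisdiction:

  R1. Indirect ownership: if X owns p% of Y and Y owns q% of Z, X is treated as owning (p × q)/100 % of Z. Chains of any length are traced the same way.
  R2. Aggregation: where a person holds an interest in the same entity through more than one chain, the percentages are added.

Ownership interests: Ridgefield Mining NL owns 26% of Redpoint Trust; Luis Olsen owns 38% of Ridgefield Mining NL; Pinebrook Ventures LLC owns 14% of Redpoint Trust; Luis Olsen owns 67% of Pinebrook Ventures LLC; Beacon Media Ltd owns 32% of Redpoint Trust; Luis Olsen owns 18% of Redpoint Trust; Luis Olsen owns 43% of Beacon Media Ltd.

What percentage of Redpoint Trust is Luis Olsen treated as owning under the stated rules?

Chain via Pinebrook Ventures LLC (R1): 67% × 14% = 9.38% of Redpoint Trust.
Chain via Ridgefield Mining NL (R1): 38% × 26% = 9.88% of Redpoint Trust.
Chain via Beacon Media Ltd (R1): 43% × 32% = 13.76% of Redpoint Trust.
Direct interest in Redpoint Trust: 18%.
Aggregating (R2): 9.38% + 9.88% + 13.76% + 18% = 51.02%.

51.02%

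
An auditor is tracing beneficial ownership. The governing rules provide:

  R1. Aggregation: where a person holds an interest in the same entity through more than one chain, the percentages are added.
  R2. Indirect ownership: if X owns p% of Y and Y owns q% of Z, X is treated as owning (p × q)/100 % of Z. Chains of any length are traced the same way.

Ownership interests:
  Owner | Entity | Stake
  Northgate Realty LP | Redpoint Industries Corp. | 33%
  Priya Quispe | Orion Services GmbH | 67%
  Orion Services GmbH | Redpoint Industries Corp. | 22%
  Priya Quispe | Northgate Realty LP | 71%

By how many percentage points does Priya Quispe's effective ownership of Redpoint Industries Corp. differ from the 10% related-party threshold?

28.17

Chain via Northgate Realty LP (R2): 71% × 33% = 23.43% of Redpoint Industries Corp.
Chain via Orion Services GmbH (R2): 67% × 22% = 14.74% of Redpoint Industries Corp.
Aggregating (R1): 23.43% + 14.74% = 38.17%.
38.17% exceeds the 10% threshold by 28.17 percentage points.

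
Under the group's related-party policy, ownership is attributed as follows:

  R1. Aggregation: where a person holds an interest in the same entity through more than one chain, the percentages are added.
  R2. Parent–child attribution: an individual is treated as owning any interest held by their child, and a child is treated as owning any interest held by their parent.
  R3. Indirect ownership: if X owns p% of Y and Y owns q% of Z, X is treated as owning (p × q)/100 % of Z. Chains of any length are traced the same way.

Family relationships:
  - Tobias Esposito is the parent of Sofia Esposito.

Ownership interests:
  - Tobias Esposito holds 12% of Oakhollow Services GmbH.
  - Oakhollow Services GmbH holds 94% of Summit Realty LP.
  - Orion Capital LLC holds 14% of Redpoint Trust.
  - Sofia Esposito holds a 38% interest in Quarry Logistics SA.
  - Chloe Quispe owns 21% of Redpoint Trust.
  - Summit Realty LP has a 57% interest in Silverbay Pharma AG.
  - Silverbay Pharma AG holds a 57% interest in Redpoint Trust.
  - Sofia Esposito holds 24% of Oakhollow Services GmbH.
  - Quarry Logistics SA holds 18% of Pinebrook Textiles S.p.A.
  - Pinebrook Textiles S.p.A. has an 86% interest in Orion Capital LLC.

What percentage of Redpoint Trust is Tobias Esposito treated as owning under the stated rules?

By parent–child attribution (R2), Tobias Esposito is treated as also owning Sofia Esposito's interest in Oakhollow Services GmbH, giving 12% + 24% = 36%.
By parent–child attribution (R2), Tobias Esposito is treated as owning Sofia Esposito's 38% interest in Quarry Logistics SA.
Chain via Oakhollow Services GmbH → Summit Realty LP → Silverbay Pharma AG (R3): 36% × 94% × 57% × 57% = 10.994616% of Redpoint Trust.
Chain via Quarry Logistics SA → Pinebrook Textiles S.p.A. → Orion Capital LLC (R3): 38% × 18% × 86% × 14% = 0.823536% of Redpoint Trust.
Aggregating (R1): 10.994616% + 0.823536% = 11.818152%.

11.818152%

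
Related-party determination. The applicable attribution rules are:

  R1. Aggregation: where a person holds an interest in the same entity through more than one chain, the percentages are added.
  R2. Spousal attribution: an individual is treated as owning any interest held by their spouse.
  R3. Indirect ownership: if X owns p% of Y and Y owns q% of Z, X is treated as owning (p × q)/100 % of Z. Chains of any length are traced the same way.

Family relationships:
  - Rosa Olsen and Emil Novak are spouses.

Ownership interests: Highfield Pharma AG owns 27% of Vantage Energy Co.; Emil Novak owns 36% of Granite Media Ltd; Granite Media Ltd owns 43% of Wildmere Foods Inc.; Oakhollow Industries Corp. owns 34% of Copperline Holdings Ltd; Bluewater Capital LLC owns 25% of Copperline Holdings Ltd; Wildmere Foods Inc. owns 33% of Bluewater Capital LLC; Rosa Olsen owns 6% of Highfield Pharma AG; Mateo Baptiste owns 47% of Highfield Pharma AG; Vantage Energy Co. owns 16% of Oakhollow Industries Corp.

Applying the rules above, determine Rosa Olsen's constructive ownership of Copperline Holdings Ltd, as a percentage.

By spousal attribution (R2), Rosa Olsen is treated as owning Emil Novak's 36% interest in Granite Media Ltd.
Chain via Highfield Pharma AG → Vantage Energy Co. → Oakhollow Industries Corp. (R3): 6% × 27% × 16% × 34% = 0.088128% of Copperline Holdings Ltd.
Chain via Granite Media Ltd → Wildmere Foods Inc. → Bluewater Capital LLC (R3): 36% × 43% × 33% × 25% = 1.2771% of Copperline Holdings Ltd.
Aggregating (R1): 0.088128% + 1.2771% = 1.365228%.

1.365228%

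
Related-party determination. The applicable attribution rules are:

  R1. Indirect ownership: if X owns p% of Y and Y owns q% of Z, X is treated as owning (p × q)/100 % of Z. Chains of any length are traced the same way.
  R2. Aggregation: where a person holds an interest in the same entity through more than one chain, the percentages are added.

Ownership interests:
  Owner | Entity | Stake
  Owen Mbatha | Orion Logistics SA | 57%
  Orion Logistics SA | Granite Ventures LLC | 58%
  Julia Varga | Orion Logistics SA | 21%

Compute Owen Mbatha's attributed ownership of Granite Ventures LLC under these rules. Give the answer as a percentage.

Chain via Orion Logistics SA (R1): 57% × 58% = 33.06% of Granite Ventures LLC.

33.06%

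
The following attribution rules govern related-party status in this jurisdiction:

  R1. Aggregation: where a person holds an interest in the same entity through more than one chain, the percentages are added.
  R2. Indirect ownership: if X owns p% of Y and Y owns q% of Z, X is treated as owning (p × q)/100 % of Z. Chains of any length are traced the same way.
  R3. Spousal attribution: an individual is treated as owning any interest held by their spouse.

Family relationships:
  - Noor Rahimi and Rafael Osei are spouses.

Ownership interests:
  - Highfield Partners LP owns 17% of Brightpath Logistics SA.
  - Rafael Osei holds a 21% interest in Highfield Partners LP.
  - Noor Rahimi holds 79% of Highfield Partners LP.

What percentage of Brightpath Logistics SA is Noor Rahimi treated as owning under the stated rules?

By spousal attribution (R3), Noor Rahimi is treated as also owning Rafael Osei's interest in Highfield Partners LP, giving 79% + 21% = 100%.
Chain via Highfield Partners LP (R2): 100% × 17% = 17% of Brightpath Logistics SA.

17%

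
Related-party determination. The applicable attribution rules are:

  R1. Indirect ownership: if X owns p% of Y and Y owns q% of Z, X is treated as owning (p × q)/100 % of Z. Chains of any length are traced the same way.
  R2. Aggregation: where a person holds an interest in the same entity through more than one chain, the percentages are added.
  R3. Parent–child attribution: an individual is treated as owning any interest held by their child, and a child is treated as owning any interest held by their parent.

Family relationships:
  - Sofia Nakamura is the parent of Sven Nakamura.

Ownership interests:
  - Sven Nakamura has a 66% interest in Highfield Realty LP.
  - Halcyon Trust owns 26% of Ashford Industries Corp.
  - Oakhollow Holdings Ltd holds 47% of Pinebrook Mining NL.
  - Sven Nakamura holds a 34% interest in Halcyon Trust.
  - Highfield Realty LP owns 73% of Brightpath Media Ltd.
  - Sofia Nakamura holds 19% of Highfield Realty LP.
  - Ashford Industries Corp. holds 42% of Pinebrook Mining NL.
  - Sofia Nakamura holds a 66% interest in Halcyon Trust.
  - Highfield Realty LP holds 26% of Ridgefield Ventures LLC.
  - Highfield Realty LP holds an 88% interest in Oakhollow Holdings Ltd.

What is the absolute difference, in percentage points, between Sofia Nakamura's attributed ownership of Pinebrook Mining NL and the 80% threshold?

By parent–child attribution (R3), Sofia Nakamura is treated as also owning Sven Nakamura's interest in Halcyon Trust, giving 66% + 34% = 100%.
By parent–child attribution (R3), Sofia Nakamura is treated as also owning Sven Nakamura's interest in Highfield Realty LP, giving 19% + 66% = 85%.
Chain via Halcyon Trust → Ashford Industries Corp. (R1): 100% × 26% × 42% = 10.92% of Pinebrook Mining NL.
Chain via Highfield Realty LP → Oakhollow Holdings Ltd (R1): 85% × 88% × 47% = 35.156% of Pinebrook Mining NL.
Aggregating (R2): 10.92% + 35.156% = 46.076%.
46.076% falls short of the 80% threshold by 33.924 percentage points.

33.924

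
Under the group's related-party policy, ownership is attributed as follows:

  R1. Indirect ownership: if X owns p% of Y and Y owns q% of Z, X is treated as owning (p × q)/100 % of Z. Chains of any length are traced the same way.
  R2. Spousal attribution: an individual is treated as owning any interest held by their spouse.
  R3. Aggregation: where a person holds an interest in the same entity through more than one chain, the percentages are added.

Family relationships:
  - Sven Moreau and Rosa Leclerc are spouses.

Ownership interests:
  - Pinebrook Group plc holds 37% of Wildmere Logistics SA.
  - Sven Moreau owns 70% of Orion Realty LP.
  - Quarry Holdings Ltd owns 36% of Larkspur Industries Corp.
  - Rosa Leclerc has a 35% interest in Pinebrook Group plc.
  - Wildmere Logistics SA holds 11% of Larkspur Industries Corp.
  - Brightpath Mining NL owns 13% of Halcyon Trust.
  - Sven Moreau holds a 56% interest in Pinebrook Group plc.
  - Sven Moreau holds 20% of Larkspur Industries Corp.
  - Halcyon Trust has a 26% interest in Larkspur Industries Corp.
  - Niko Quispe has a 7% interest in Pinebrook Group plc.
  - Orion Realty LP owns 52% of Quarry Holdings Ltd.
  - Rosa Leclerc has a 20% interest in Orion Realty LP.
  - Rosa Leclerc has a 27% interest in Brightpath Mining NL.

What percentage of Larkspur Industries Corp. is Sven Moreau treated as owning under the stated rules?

By spousal attribution (R2), Sven Moreau is treated as also owning Rosa Leclerc's interest in Orion Realty LP, giving 70% + 20% = 90%.
By spousal attribution (R2), Sven Moreau is treated as also owning Rosa Leclerc's interest in Pinebrook Group plc, giving 56% + 35% = 91%.
By spousal attribution (R2), Sven Moreau is treated as owning Rosa Leclerc's 27% interest in Brightpath Mining NL.
Chain via Orion Realty LP → Quarry Holdings Ltd (R1): 90% × 52% × 36% = 16.848% of Larkspur Industries Corp.
Chain via Pinebrook Group plc → Wildmere Logistics SA (R1): 91% × 37% × 11% = 3.7037% of Larkspur Industries Corp.
Direct interest in Larkspur Industries Corp: 20%.
Chain via Brightpath Mining NL → Halcyon Trust (R1): 27% × 13% × 26% = 0.9126% of Larkspur Industries Corp.
Aggregating (R3): 16.848% + 3.7037% + 20% + 0.9126% = 41.4643%.

41.4643%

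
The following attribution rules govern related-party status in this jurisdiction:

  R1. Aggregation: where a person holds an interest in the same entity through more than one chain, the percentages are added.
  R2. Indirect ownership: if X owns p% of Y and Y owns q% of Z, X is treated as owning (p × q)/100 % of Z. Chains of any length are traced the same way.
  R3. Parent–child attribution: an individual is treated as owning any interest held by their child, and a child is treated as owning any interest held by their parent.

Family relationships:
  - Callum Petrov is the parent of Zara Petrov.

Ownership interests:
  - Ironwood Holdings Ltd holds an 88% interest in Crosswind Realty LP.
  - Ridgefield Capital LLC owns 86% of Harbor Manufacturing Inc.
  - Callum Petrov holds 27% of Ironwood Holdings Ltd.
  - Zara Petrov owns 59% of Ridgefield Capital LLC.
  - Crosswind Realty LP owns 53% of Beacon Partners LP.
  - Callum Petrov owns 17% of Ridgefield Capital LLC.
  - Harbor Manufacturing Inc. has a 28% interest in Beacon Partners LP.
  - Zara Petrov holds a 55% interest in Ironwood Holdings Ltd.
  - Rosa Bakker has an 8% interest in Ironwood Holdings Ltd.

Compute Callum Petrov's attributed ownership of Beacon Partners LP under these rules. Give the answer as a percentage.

By parent–child attribution (R3), Callum Petrov is treated as also owning Zara Petrov's interest in Ironwood Holdings Ltd, giving 27% + 55% = 82%.
By parent–child attribution (R3), Callum Petrov is treated as also owning Zara Petrov's interest in Ridgefield Capital LLC, giving 17% + 59% = 76%.
Chain via Ironwood Holdings Ltd → Crosswind Realty LP (R2): 82% × 88% × 53% = 38.2448% of Beacon Partners LP.
Chain via Ridgefield Capital LLC → Harbor Manufacturing Inc. (R2): 76% × 86% × 28% = 18.3008% of Beacon Partners LP.
Aggregating (R1): 38.2448% + 18.3008% = 56.5456%.

56.5456%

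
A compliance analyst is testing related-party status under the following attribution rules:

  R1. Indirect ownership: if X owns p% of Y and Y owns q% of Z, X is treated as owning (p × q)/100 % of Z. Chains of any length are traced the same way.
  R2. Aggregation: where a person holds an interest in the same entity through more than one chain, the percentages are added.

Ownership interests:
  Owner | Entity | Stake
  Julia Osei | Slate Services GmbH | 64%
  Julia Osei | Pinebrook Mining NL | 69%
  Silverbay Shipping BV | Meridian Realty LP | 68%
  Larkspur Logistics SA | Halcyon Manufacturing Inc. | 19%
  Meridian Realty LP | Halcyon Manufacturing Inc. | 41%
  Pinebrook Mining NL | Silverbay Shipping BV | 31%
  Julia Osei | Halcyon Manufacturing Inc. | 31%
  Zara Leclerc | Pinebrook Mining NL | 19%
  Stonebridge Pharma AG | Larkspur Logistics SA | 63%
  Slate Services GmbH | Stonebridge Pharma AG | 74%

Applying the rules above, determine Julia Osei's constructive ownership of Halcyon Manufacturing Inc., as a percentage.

42.632524%

Chain via Pinebrook Mining NL → Silverbay Shipping BV → Meridian Realty LP (R1): 69% × 31% × 68% × 41% = 5.963532% of Halcyon Manufacturing Inc.
Chain via Slate Services GmbH → Stonebridge Pharma AG → Larkspur Logistics SA (R1): 64% × 74% × 63% × 19% = 5.668992% of Halcyon Manufacturing Inc.
Direct interest in Halcyon Manufacturing Inc: 31%.
Aggregating (R2): 5.963532% + 5.668992% + 31% = 42.632524%.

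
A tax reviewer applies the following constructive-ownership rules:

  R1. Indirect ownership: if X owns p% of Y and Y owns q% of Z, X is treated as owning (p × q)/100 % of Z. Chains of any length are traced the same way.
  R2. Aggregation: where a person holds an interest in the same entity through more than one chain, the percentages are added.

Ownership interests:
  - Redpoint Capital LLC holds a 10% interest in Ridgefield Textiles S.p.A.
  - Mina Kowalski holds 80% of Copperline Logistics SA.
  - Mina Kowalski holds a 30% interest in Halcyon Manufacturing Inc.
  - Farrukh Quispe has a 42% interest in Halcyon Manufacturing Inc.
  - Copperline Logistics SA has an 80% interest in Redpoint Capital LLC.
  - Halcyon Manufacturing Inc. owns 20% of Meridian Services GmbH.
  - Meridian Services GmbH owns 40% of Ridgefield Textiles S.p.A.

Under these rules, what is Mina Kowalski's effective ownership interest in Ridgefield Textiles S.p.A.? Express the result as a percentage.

8.8%

Chain via Copperline Logistics SA → Redpoint Capital LLC (R1): 80% × 80% × 10% = 6.4% of Ridgefield Textiles S.p.A.
Chain via Halcyon Manufacturing Inc. → Meridian Services GmbH (R1): 30% × 20% × 40% = 2.4% of Ridgefield Textiles S.p.A.
Aggregating (R2): 6.4% + 2.4% = 8.8%.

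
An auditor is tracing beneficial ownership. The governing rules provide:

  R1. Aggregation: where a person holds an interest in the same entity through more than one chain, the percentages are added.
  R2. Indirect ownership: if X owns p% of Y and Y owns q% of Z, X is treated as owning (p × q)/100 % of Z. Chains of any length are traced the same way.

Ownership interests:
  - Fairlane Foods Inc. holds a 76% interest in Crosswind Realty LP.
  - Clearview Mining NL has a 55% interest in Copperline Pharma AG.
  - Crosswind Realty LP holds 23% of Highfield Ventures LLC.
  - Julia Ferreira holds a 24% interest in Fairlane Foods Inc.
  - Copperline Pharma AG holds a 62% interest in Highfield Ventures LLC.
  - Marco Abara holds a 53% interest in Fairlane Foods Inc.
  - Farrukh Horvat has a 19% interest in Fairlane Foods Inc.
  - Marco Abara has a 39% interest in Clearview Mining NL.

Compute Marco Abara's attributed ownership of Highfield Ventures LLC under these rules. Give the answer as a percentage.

Chain via Fairlane Foods Inc. → Crosswind Realty LP (R2): 53% × 76% × 23% = 9.2644% of Highfield Ventures LLC.
Chain via Clearview Mining NL → Copperline Pharma AG (R2): 39% × 55% × 62% = 13.299% of Highfield Ventures LLC.
Aggregating (R1): 9.2644% + 13.299% = 22.5634%.

22.5634%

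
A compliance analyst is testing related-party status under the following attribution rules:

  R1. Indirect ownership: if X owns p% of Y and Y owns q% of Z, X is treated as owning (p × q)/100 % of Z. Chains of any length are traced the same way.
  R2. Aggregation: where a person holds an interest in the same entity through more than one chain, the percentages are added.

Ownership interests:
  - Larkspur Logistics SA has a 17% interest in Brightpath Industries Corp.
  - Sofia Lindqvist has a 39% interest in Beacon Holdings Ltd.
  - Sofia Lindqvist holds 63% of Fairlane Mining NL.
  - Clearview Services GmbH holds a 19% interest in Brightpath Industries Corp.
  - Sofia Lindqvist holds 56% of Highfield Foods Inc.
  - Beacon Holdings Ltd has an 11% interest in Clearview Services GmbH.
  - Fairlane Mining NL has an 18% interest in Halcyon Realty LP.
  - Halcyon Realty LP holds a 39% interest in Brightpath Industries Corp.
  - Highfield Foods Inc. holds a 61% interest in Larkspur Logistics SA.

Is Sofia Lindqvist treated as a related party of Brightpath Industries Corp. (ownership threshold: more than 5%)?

Chain via Beacon Holdings Ltd → Clearview Services GmbH (R1): 39% × 11% × 19% = 0.8151% of Brightpath Industries Corp.
Chain via Fairlane Mining NL → Halcyon Realty LP (R1): 63% × 18% × 39% = 4.4226% of Brightpath Industries Corp.
Chain via Highfield Foods Inc. → Larkspur Logistics SA (R1): 56% × 61% × 17% = 5.8072% of Brightpath Industries Corp.
Aggregating (R2): 0.8151% + 4.4226% + 5.8072% = 11.0449%.
11.0449% exceeds the 5% threshold, so Sofia is a related party to Brightpath Industries Corp.

Yes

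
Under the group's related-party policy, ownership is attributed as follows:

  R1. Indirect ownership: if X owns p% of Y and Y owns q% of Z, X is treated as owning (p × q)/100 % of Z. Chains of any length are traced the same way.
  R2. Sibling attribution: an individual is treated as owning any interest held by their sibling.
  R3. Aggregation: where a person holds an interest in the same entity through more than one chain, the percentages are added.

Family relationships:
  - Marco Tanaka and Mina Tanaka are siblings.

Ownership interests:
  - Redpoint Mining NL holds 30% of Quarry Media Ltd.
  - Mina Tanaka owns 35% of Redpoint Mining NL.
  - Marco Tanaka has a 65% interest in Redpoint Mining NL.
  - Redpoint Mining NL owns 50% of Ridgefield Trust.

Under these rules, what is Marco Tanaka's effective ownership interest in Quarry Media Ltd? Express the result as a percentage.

By sibling attribution (R2), Marco Tanaka is treated as also owning Mina Tanaka's interest in Redpoint Mining NL, giving 65% + 35% = 100%.
Chain via Redpoint Mining NL (R1): 100% × 30% = 30% of Quarry Media Ltd.

30%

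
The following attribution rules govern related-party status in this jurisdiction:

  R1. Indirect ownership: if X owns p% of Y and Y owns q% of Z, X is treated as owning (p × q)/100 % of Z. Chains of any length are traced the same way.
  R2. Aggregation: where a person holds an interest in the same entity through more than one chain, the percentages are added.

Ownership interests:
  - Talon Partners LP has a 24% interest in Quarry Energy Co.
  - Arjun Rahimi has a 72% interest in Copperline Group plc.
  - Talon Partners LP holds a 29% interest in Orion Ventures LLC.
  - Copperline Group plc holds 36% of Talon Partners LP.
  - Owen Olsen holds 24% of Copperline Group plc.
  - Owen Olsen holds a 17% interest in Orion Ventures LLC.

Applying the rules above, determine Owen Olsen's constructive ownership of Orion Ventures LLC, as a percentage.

19.5056%

Chain via Copperline Group plc → Talon Partners LP (R1): 24% × 36% × 29% = 2.5056% of Orion Ventures LLC.
Direct interest in Orion Ventures LLC: 17%.
Aggregating (R2): 2.5056% + 17% = 19.5056%.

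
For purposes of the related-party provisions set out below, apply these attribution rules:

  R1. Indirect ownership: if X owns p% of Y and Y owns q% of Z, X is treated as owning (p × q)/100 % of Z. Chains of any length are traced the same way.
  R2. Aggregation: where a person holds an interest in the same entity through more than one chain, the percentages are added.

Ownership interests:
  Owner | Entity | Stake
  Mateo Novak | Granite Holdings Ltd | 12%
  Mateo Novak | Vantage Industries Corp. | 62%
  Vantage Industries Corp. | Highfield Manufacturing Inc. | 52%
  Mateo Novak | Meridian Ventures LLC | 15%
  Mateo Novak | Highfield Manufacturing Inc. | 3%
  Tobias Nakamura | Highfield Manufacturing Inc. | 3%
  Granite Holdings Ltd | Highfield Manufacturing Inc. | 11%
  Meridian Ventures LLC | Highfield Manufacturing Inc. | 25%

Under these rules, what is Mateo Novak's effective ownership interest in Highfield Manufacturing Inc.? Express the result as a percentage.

40.31%

Chain via Meridian Ventures LLC (R1): 15% × 25% = 3.75% of Highfield Manufacturing Inc.
Chain via Vantage Industries Corp. (R1): 62% × 52% = 32.24% of Highfield Manufacturing Inc.
Chain via Granite Holdings Ltd (R1): 12% × 11% = 1.32% of Highfield Manufacturing Inc.
Direct interest in Highfield Manufacturing Inc: 3%.
Aggregating (R2): 3.75% + 32.24% + 1.32% + 3% = 40.31%.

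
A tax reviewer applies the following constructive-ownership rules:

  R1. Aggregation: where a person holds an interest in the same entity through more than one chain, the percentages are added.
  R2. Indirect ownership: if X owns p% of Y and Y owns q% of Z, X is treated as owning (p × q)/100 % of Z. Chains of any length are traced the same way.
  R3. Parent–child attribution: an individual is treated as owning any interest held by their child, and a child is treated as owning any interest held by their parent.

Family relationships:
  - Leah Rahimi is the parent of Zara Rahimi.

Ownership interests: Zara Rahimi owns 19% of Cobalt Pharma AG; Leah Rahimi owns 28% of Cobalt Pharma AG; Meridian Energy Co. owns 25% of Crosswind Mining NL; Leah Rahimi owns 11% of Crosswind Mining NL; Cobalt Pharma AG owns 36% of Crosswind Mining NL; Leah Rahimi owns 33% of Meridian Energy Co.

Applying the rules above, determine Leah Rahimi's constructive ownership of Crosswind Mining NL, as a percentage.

By parent–child attribution (R3), Leah Rahimi is treated as also owning Zara Rahimi's interest in Cobalt Pharma AG, giving 28% + 19% = 47%.
Chain via Cobalt Pharma AG (R2): 47% × 36% = 16.92% of Crosswind Mining NL.
Chain via Meridian Energy Co. (R2): 33% × 25% = 8.25% of Crosswind Mining NL.
Direct interest in Crosswind Mining NL: 11%.
Aggregating (R1): 16.92% + 8.25% + 11% = 36.17%.

36.17%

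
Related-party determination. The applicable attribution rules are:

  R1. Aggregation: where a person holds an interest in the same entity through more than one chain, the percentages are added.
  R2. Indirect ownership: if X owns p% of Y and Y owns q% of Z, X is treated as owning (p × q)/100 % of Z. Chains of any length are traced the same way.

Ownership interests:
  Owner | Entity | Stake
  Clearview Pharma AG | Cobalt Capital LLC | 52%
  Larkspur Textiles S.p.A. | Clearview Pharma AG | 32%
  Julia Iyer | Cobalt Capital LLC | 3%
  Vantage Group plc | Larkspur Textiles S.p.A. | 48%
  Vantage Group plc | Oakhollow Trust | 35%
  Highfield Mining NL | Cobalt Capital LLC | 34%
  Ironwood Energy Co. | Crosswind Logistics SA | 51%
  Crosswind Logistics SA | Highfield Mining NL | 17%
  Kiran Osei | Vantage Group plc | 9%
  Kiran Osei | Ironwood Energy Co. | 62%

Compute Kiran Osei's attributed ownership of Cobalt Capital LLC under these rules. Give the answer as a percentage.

Chain via Vantage Group plc → Larkspur Textiles S.p.A. → Clearview Pharma AG (R2): 9% × 48% × 32% × 52% = 0.718848% of Cobalt Capital LLC.
Chain via Ironwood Energy Co. → Crosswind Logistics SA → Highfield Mining NL (R2): 62% × 51% × 17% × 34% = 1.827636% of Cobalt Capital LLC.
Aggregating (R1): 0.718848% + 1.827636% = 2.546484%.

2.546484%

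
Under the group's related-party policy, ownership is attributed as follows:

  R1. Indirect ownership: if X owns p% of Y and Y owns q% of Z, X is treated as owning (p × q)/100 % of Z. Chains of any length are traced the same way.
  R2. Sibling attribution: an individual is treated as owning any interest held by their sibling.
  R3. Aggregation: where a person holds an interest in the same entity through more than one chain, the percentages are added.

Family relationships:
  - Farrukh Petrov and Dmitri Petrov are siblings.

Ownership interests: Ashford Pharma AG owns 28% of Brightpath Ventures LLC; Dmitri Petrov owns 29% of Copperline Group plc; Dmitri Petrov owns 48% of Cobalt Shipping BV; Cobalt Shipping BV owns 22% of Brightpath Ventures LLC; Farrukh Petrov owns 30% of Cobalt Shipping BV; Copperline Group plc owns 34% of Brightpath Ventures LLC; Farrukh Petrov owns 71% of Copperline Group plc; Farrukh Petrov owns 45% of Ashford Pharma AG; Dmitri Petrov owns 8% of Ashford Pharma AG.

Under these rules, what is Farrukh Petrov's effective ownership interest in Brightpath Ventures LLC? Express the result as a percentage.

66%

By sibling attribution (R2), Farrukh Petrov is treated as also owning Dmitri Petrov's interest in Copperline Group plc, giving 71% + 29% = 100%.
By sibling attribution (R2), Farrukh Petrov is treated as also owning Dmitri Petrov's interest in Cobalt Shipping BV, giving 30% + 48% = 78%.
By sibling attribution (R2), Farrukh Petrov is treated as also owning Dmitri Petrov's interest in Ashford Pharma AG, giving 45% + 8% = 53%.
Chain via Copperline Group plc (R1): 100% × 34% = 34% of Brightpath Ventures LLC.
Chain via Cobalt Shipping BV (R1): 78% × 22% = 17.16% of Brightpath Ventures LLC.
Chain via Ashford Pharma AG (R1): 53% × 28% = 14.84% of Brightpath Ventures LLC.
Aggregating (R3): 34% + 17.16% + 14.84% = 66%.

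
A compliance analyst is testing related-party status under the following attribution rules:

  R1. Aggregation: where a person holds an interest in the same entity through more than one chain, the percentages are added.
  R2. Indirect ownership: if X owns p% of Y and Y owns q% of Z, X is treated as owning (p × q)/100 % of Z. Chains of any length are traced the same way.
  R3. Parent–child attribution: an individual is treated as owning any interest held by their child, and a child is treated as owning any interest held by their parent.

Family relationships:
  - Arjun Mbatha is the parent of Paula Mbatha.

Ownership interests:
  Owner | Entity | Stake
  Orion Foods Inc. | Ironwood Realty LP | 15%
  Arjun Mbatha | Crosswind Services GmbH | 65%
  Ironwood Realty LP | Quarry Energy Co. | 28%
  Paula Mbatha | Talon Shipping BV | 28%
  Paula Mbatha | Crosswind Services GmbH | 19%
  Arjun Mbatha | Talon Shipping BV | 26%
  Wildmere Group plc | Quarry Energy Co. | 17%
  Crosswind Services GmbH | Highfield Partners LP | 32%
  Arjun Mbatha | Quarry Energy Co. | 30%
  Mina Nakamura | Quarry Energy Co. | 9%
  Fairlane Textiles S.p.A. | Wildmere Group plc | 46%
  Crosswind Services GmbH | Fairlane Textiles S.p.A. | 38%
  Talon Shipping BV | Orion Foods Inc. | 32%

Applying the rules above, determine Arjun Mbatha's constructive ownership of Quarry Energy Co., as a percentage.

33.221904%

By parent–child attribution (R3), Arjun Mbatha is treated as also owning Paula Mbatha's interest in Crosswind Services GmbH, giving 65% + 19% = 84%.
By parent–child attribution (R3), Arjun Mbatha is treated as also owning Paula Mbatha's interest in Talon Shipping BV, giving 26% + 28% = 54%.
Chain via Crosswind Services GmbH → Fairlane Textiles S.p.A. → Wildmere Group plc (R2): 84% × 38% × 46% × 17% = 2.496144% of Quarry Energy Co.
Chain via Talon Shipping BV → Orion Foods Inc. → Ironwood Realty LP (R2): 54% × 32% × 15% × 28% = 0.72576% of Quarry Energy Co.
Direct interest in Quarry Energy Co: 30%.
Aggregating (R1): 2.496144% + 0.72576% + 30% = 33.221904%.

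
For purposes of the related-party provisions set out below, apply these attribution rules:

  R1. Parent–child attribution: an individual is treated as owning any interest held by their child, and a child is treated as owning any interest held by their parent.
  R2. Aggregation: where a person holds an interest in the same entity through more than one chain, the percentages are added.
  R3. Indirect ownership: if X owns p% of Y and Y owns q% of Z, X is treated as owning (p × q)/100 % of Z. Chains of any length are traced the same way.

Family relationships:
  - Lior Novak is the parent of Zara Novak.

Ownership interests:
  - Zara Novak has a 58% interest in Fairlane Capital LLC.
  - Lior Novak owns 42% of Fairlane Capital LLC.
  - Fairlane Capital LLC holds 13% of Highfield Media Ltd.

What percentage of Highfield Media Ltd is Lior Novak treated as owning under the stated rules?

By parent–child attribution (R1), Lior Novak is treated as also owning Zara Novak's interest in Fairlane Capital LLC, giving 42% + 58% = 100%.
Chain via Fairlane Capital LLC (R3): 100% × 13% = 13% of Highfield Media Ltd.

13%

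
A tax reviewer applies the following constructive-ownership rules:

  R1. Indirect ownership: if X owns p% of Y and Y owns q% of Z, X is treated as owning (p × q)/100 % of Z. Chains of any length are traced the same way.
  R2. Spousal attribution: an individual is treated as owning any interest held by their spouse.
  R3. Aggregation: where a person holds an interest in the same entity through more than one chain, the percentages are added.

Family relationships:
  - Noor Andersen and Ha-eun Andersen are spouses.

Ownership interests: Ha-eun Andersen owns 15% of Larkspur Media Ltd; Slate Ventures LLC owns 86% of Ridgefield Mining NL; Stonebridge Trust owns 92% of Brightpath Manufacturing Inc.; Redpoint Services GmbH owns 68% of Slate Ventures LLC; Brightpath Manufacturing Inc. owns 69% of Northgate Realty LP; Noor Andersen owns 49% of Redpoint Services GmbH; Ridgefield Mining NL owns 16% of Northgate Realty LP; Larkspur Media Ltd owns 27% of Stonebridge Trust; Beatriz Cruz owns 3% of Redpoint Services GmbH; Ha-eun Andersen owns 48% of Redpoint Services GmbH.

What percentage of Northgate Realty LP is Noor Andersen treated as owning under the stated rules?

By spousal attribution (R2), Noor Andersen is treated as also owning Ha-eun Andersen's interest in Redpoint Services GmbH, giving 49% + 48% = 97%.
By spousal attribution (R2), Noor Andersen is treated as owning Ha-eun Andersen's 15% interest in Larkspur Media Ltd.
Chain via Redpoint Services GmbH → Slate Ventures LLC → Ridgefield Mining NL (R1): 97% × 68% × 86% × 16% = 9.076096% of Northgate Realty LP.
Chain via Larkspur Media Ltd → Stonebridge Trust → Brightpath Manufacturing Inc. (R1): 15% × 27% × 92% × 69% = 2.57094% of Northgate Realty LP.
Aggregating (R3): 9.076096% + 2.57094% = 11.647036%.

11.647036%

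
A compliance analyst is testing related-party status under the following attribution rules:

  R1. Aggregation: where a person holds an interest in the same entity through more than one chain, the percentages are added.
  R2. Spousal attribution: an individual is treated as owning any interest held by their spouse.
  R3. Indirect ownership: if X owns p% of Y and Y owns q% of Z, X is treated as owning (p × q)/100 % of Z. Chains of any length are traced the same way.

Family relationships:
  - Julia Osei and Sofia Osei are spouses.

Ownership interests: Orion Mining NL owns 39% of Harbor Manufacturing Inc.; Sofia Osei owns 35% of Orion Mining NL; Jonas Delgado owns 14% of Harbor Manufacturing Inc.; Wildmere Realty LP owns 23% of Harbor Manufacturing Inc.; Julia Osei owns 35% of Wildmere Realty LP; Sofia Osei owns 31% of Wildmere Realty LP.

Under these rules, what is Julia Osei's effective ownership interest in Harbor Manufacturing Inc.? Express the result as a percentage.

By spousal attribution (R2), Julia Osei is treated as also owning Sofia Osei's interest in Wildmere Realty LP, giving 35% + 31% = 66%.
By spousal attribution (R2), Julia Osei is treated as owning Sofia Osei's 35% interest in Orion Mining NL.
Chain via Wildmere Realty LP (R3): 66% × 23% = 15.18% of Harbor Manufacturing Inc.
Chain via Orion Mining NL (R3): 35% × 39% = 13.65% of Harbor Manufacturing Inc.
Aggregating (R1): 15.18% + 13.65% = 28.83%.

28.83%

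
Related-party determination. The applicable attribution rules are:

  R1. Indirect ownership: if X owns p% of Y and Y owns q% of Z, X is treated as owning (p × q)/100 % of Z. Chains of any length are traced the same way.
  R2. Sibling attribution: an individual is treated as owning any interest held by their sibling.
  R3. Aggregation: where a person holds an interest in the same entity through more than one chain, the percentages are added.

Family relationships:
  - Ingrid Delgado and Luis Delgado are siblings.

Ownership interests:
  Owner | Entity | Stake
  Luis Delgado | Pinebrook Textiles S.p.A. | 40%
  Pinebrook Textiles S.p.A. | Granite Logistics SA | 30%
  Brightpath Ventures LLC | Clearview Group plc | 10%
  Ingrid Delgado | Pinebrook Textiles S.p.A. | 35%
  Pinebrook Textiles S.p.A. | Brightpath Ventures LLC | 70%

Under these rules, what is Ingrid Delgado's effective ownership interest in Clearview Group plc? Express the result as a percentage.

5.25%

By sibling attribution (R2), Ingrid Delgado is treated as also owning Luis Delgado's interest in Pinebrook Textiles S.p.A, giving 35% + 40% = 75%.
Chain via Pinebrook Textiles S.p.A. → Brightpath Ventures LLC (R1): 75% × 70% × 10% = 5.25% of Clearview Group plc.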